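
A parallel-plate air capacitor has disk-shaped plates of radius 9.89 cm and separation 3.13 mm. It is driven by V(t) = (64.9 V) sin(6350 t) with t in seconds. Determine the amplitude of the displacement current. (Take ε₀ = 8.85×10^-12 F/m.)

(dE/dt)_max = V₀ω/d = 1.317×10^8 V/(m·s); ω = 6350 rad/s.
I_d,max = ε₀ A (dE/dt)_max = (8.85×10^-12)(0.03073)(1.317×10^8) = 3.58×10^-5 A.

3.58×10^-5 A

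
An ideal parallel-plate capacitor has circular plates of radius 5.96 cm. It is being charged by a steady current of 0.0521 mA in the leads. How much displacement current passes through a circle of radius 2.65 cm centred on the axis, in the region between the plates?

Between the plates the displacement current equals the wire current: I_d = 0.0521 mA = 5.21×10^-5 A.
Since J_d is uniform, the enclosed fraction is (r/R)² = 0.1977, giving I_d,enc = 1.03×10^-5 A.

1.03×10^-5 A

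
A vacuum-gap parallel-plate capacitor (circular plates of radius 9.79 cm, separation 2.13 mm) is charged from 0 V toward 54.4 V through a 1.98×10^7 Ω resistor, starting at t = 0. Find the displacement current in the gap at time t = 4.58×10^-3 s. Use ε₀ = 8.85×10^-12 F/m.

4.32×10^-7 A

C = ε₀A/d = (8.85×10^-12)(0.03011)/(2.13×10^-3) = 1.251×10^-10 F, so τ = RC = 2.477×10^-3 s.
The conduction current is I(t) = (V₀/R) e^(−t/τ), and the displacement current between the plates equals it.
t/τ = 1.849; I_d = (54.4/1.98×10^7) · e^(−1.849) = (2.747×10^-6)(0.1574) = 4.32×10^-7 A.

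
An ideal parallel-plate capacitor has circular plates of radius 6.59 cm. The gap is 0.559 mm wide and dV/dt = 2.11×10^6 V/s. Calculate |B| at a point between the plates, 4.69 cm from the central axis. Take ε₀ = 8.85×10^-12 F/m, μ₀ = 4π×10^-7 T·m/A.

9.84×10^-10 T

With E = V/d, dE/dt = 3.775×10^9 V/(m·s) and πR² = 0.01364 m², giving I_d = ε₀ πR² dE/dt = 4.557×10^-4 A.
For r < R the Ampère–Maxwell law gives B(2πr) = μ₀ I_d (r²/R²), so B = μ₀ I_d r/(2πR²) = (4π×10^-7)(4.557×10^-4)(0.0469)/(2π·0.0659²) = 9.84×10^-10 T.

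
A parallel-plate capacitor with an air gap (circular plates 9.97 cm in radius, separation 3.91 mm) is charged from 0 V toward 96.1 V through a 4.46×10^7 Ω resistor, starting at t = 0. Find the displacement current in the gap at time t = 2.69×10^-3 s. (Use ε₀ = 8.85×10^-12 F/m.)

9.18×10^-7 A

With C = ε₀A/d = (8.85×10^-12)(0.03123)/(3.91×10^-3) = 7.069×10^-11 F, the time constant is τ = RC = 3.153×10^-3 s, so t/τ = 0.8532 and e^(−t/τ) = 0.4260.
I_d = I_cond = (V₀/R) e^(−t/τ) = (2.155×10^-6)(0.4260) = 9.18×10^-7 A.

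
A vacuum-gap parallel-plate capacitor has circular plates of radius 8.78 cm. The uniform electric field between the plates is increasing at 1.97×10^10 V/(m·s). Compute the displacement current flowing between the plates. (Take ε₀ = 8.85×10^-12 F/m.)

4.22×10^-3 A

I_d = ε₀ A (dE/dt) = (8.85×10^-12)(0.02422 m²)(1.97×10^10) = 4.22×10^-3 A.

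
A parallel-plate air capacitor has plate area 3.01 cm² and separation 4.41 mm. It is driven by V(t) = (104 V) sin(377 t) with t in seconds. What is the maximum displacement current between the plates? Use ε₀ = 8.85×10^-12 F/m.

(dE/dt)_max = V₀ω/d = 8.891×10^6 V/(m·s); ω = 377 rad/s.
I_d,max = ε₀ A (dE/dt)_max = (8.85×10^-12)(3.01×10^-4)(8.891×10^6) = 2.37×10^-8 A.

2.37×10^-8 A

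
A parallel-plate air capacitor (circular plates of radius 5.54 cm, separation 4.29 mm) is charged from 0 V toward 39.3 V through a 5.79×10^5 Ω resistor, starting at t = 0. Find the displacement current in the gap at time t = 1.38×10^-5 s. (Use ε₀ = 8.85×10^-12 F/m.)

With C = ε₀A/d = (8.85×10^-12)(9.642×10^-3)/(4.29×10^-3) = 1.989×10^-11 F, the time constant is τ = RC = 1.152×10^-5 s, so t/τ = 1.198 and e^(−t/τ) = 0.3018.
I_d = I_cond = (V₀/R) e^(−t/τ) = (6.788×10^-5)(0.3018) = 2.05×10^-5 A.

2.05×10^-5 A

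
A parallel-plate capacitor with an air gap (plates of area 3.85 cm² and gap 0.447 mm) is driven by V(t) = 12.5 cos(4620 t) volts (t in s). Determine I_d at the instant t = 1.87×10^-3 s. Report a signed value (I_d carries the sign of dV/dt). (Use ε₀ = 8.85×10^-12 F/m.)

dE/dt = (V₀ω/d)·−sin(ωt) with ωt = 8.6394 rad: (12.5)(4620)(-0.7071)/(4.47×10^-4) = -9.135×10^7 V/(m·s).
I_d = ε₀ A dE/dt = (8.85×10^-12)(3.85×10^-4)(-9.135×10^7) = -3.11×10^-7 A.

-3.11×10^-7 A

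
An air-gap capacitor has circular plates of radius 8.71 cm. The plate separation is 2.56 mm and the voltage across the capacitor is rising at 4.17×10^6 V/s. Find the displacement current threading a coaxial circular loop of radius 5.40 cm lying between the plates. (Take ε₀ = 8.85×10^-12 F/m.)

1.32×10^-4 A

dE/dt = (dV/dt)/d = 1.629×10^9 V/(m·s); I_d = ε₀(πR²)(dE/dt) = (8.85×10^-12)(0.02383)(1.629×10^9) = 3.435×10^-4 A.
The field is uniform, so I_d,enc = I_d (r/R)² = (3.435×10^-4)(5.40/8.71)² = 1.32×10^-4 A.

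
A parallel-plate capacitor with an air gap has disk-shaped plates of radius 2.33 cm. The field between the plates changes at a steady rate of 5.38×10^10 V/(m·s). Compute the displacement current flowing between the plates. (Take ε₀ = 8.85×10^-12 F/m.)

8.12×10^-4 A

I_d = ε₀ A (dE/dt) = (8.85×10^-12)(1.706×10^-3 m²)(5.38×10^10) = 8.12×10^-4 A.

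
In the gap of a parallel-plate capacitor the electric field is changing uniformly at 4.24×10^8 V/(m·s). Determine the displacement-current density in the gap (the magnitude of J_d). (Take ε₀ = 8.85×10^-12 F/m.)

J_d = ε₀ ∂E/∂t, so J_d = 3.75×10^-3 A/m².

3.75×10^-3 A/m²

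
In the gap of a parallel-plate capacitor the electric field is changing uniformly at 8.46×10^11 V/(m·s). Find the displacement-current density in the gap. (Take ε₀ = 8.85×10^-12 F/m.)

7.49 A/m²

J_d = ε₀ ∂E/∂t, so J_d = 7.49 A/m².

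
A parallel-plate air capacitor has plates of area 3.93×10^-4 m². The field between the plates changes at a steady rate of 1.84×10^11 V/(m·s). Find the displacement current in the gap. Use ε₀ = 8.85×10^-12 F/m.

6.40×10^-4 A

The displacement current is ε₀ times dΦ_E/dt = ε₀ A dE/dt = (8.85×10^-12)(3.93×10^-4)(1.84×10^11) = 6.40×10^-4 A.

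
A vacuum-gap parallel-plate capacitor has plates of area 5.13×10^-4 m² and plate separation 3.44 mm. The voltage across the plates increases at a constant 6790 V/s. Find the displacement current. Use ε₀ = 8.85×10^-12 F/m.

8.96×10^-9 A

The field between the plates is E = V/d, so dE/dt = (6790)/(3.44×10^-3 m) = 1.974×10^6 V/(m·s).
I_d = ε₀ A (dE/dt) = (8.85×10^-12)(5.13×10^-4)(1.974×10^6) = 8.96×10^-9 A.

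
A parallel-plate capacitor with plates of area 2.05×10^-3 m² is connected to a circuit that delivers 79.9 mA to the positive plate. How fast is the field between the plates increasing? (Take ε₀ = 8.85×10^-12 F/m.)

Charge continuity gives I_d = I = 0.0799 A between the plates.
Then dE/dt = I_d/(ε₀A) = 4.40×10^12 V/(m·s).

4.40×10^12 V/(m·s)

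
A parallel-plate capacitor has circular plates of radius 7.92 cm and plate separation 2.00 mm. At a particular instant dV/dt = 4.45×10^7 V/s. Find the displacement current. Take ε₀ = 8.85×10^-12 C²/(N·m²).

E = V/d so dE/dt = (dV/dt)/d = 2.225×10^10 V/(m·s), and I_d = ε₀ A dE/dt = (8.85×10^-12)(0.01971)(2.225×10^10) = 3.88×10^-3 A.

3.88×10^-3 A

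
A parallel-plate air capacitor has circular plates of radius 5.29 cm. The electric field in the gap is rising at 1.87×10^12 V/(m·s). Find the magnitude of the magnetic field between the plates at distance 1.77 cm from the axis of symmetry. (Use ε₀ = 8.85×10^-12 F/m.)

Total displacement current: I_d = ε₀(πR²)(dE/dt) = (8.85×10^-12)(8.791×10^-3)(1.87×10^12) = 0.1455 A.
∮B·dl = μ₀ I_d,enc with I_d,enc = I_d r²/R² = 0.01629 A; so B = μ₀ I_d,enc/(2πr) = 1.84×10^-7 T.

1.84×10^-7 T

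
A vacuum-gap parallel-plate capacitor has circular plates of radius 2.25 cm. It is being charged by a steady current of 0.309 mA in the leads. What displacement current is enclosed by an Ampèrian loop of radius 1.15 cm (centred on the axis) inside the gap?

8.07×10^-5 A

Between the plates the displacement current equals the wire current: I_d = 0.309 mA = 3.09×10^-4 A.
The field is uniform, so I_d,enc = I_d (r/R)² = (3.09×10^-4)(1.15/2.25)² = 8.07×10^-5 A.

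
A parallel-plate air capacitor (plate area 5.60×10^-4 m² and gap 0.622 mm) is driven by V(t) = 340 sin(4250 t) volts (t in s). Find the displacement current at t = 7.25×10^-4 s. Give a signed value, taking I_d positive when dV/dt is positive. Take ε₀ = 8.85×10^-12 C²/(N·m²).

-1.15×10^-5 A

C = ε₀A/d = (8.85×10^-12)(5.60×10^-4)/(6.22×10^-4) = 7.968×10^-12 F. dV/dt = V₀ω·cos(ωt); at ωt = 3.08125 rad this factor is -0.9982.
I_d = C dV/dt = (7.968×10^-12)(340)(4250)(-0.9982) = -1.15×10^-5 A.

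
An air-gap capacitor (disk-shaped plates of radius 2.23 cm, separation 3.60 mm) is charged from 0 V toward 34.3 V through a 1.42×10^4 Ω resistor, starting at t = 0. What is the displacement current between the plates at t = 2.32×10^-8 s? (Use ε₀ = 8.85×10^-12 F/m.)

1.58×10^-3 A

C = ε₀A/d = (8.85×10^-12)(1.562×10^-3)/(3.60×10^-3) = 3.840×10^-12 F, so τ = RC = 5.453×10^-8 s.
The conduction current is I(t) = (V₀/R) e^(−t/τ), and the displacement current between the plates equals it.
t/τ = 0.4255; I_d = (34.3/1.42×10^4) · e^(−0.4255) = (2.415×10^-3)(0.6534) = 1.58×10^-3 A.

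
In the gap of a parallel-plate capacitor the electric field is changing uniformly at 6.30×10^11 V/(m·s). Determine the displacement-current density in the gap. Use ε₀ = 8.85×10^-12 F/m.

5.58 A/m²

J_d = ε₀ dE/dt = (8.85×10^-12)(6.30×10^11) = 5.58 A/m².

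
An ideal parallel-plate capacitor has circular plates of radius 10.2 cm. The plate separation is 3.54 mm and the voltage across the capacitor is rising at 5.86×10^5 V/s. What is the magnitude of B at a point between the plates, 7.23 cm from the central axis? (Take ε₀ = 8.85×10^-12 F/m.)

6.66×10^-11 T

I_d = C dV/dt with C = ε₀πR²/d = 8.172×10^-11 F, so I_d = (8.172×10^-11)(5.86×10^5) = 4.789×10^-5 A.
∮B·dl = μ₀ I_d,enc with I_d,enc = I_d r²/R² = 2.406×10^-5 A; so B = μ₀ I_d,enc/(2πr) = 6.66×10^-11 T.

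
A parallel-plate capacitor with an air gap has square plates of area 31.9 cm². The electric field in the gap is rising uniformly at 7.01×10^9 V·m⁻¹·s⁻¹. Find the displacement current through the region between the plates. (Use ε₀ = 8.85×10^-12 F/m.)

I_d = ε₀ A (dE/dt) = (8.85×10^-12)(3.19×10^-3 m²)(7.01×10^9) = 1.98×10^-4 A.

1.98×10^-4 A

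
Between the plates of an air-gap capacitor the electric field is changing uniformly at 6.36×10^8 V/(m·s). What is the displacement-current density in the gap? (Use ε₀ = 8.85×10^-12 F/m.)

5.63×10^-3 A/m²

J_d = ε₀ dE/dt = (8.85×10^-12)(6.36×10^8) = 5.63×10^-3 A/m².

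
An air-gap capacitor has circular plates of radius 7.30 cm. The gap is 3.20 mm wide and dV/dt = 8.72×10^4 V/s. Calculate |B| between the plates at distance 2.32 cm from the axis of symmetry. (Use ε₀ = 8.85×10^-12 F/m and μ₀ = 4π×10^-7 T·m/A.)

I_d = C dV/dt with C = ε₀πR²/d = 4.630×10^-11 F, so I_d = (4.630×10^-11)(8.72×10^4) = 4.037×10^-6 A.
An Ampèrian loop of radius r encloses a fraction (r/R)² of I_d. Then B·2πr = μ₀ I_d (r/R)², giving B = μ₀ I_d r/(2πR²) = 3.52×10^-12 T.

3.52×10^-12 T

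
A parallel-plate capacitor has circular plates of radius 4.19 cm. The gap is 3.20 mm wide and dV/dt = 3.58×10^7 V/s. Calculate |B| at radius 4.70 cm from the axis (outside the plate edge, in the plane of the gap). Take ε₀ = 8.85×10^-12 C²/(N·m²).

2.32×10^-9 T

dE/dt = (dV/dt)/d = 1.119×10^10 V/(m·s); I_d = ε₀(πR²)(dE/dt) = (8.85×10^-12)(5.515×10^-3)(1.119×10^10) = 5.462×10^-4 A.
For r ≥ R the full I_d is enclosed: B = μ₀ I_d/(2πr) = (4π×10^-7)(5.462×10^-4)/(2π·0.0470) = 2.32×10^-9 T.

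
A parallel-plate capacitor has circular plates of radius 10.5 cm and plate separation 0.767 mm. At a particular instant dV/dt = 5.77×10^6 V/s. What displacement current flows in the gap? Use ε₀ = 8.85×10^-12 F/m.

2.31×10^-3 A

The field between the plates is E = V/d, so dE/dt = (5.77×10^6)/(7.67×10^-4 m) = 7.523×10^9 V/(m·s).
I_d = ε₀ A (dE/dt) = (8.85×10^-12)(0.03464)(7.523×10^9) = 2.31×10^-3 A.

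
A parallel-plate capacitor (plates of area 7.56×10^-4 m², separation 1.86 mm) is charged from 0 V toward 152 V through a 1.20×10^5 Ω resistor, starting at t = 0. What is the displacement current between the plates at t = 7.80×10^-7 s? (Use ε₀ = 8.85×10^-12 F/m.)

2.08×10^-4 A

C = ε₀A/d = (8.85×10^-12)(7.56×10^-4)/(1.86×10^-3) = 3.597×10^-12 F and τ = RC = 4.316×10^-7 s. I_d in the gap equals the RC charging current.
I_d(t) = (V₀/R) e^(−t/τ) = 1.267×10^-3 · e^(−1.807) = 2.08×10^-4 A.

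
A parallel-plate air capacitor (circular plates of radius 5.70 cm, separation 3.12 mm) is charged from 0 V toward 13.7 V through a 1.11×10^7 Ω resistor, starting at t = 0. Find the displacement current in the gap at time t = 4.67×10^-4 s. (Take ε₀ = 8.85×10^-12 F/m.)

2.89×10^-7 A

C = ε₀A/d = (8.85×10^-12)(0.01021)/(3.12×10^-3) = 2.896×10^-11 F and τ = RC = 3.215×10^-4 s. I_d in the gap equals the RC charging current.
I_d(t) = (V₀/R) e^(−t/τ) = 1.234×10^-6 · e^(−1.453) = 2.89×10^-7 A.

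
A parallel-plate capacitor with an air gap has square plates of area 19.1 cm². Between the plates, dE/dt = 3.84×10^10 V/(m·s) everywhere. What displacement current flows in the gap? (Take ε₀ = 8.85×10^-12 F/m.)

The displacement current is ε₀ times dΦ_E/dt = ε₀ A dE/dt = (8.85×10^-12)(1.91×10^-3)(3.84×10^10) = 6.49×10^-4 A.

6.49×10^-4 A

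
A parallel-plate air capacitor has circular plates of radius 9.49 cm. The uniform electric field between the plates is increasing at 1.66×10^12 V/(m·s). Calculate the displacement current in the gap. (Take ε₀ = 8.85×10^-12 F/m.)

0.416 A

With a uniform field, Φ_E = EA, so I_d = ε₀ A dE/dt = 0.416 A.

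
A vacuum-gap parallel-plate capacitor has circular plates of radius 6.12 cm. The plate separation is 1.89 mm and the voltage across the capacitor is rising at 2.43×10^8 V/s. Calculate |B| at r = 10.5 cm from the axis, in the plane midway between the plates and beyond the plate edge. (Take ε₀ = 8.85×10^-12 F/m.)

With E = V/d, dE/dt = 1.286×10^11 V/(m·s) and πR² = 0.01177 m², giving I_d = ε₀ πR² dE/dt = 0.01340 A.
Outside the plates the loop encloses all of I_d, so B·2πr = μ₀ I_d and B = 2.55×10^-8 T.

2.55×10^-8 T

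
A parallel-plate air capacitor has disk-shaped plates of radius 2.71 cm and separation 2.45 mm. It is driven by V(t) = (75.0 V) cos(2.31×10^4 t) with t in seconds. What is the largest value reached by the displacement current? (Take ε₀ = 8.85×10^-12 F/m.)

The displacement current equals the conduction current C dV/dt, which peaks at C V₀ ω.
With C = ε₀A/d = (8.85×10^-12)(2.307×10^-3)/(2.45×10^-3) = 8.333×10^-12 F and ω = 2.31×10^4 rad/s, I_d,max = (8.333×10^-12)(75.0)(2.31×10^4) = 1.44×10^-5 A.

1.44×10^-5 A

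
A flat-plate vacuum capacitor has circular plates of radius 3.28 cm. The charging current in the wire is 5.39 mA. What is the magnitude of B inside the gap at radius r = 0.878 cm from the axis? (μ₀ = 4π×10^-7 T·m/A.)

8.80×10^-9 T

No conduction current crosses the gap, so I_d there equals the 5.39×10^-3 A in the leads.
∮B·dl = μ₀ I_d,enc with I_d,enc = I_d r²/R² = 3.862×10^-4 A; so B = μ₀ I_d,enc/(2πr) = 8.80×10^-9 T.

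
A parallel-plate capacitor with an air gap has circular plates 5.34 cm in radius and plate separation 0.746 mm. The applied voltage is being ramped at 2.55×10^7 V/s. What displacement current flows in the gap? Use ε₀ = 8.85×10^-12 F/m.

2.71×10^-3 A

The field between the plates is E = V/d, so dE/dt = (2.55×10^7)/(7.46×10^-4 m) = 3.418×10^10 V/(m·s).
I_d = ε₀ A (dE/dt) = (8.85×10^-12)(8.958×10^-3)(3.418×10^10) = 2.71×10^-3 A.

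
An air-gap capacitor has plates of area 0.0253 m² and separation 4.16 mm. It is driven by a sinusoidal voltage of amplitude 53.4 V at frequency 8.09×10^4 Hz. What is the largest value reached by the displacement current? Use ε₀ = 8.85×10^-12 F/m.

1.46×10^-3 A

The displacement current equals the conduction current C dV/dt, which peaks at C V₀ ω.
With C = ε₀A/d = (8.85×10^-12)(0.0253)/(4.16×10^-3) = 5.382×10^-11 F and ω = 2πf = 5.083×10^5 rad/s, I_d,max = (5.382×10^-11)(53.4)(5.083×10^5) = 1.46×10^-3 A.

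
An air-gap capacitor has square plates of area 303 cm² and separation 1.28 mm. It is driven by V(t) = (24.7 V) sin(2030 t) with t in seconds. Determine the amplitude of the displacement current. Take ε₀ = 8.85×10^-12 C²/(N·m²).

The displacement current equals the conduction current C dV/dt, which peaks at C V₀ ω.
With C = ε₀A/d = (8.85×10^-12)(0.0303)/(1.28×10^-3) = 2.095×10^-10 F and ω = 2030 rad/s, I_d,max = (2.095×10^-10)(24.7)(2030) = 1.05×10^-5 A.

1.05×10^-5 A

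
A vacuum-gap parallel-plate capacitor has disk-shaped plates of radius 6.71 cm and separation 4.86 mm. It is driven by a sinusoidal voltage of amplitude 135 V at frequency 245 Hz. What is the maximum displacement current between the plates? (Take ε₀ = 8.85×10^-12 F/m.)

C = ε₀A/d = (8.85×10^-12)(0.01414)/(4.86×10^-3) = 2.575×10^-11 F; ω = 2πf = 1539 rad/s.
I_d = C dV/dt, so |I_d|_max = C V₀ ω = (2.575×10^-11)(135)(1539) = 5.35×10^-6 A.

5.35×10^-6 A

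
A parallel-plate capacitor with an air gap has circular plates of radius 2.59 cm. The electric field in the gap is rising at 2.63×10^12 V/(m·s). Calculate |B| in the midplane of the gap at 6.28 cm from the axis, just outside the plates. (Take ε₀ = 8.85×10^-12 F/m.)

Through the whole plate area (πR² = 2.107×10^-3 m²), I_d = ε₀ πR² dE/dt = 0.04904 A.
With r > R the enclosed displacement current is the full I_d; B = μ₀ I_d / (2πr) = 1.56×10^-7 T.

1.56×10^-7 T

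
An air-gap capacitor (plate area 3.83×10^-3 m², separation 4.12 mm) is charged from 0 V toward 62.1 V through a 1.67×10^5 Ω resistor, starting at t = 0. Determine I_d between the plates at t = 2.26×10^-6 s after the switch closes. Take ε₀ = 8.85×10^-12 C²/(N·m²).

C = ε₀A/d = (8.85×10^-12)(3.83×10^-3)/(4.12×10^-3) = 8.227×10^-12 F and τ = RC = 1.374×10^-6 s. I_d in the gap equals the RC charging current.
I_d(t) = (V₀/R) e^(−t/τ) = 3.719×10^-4 · e^(−1.645) = 7.18×10^-5 A.

7.18×10^-5 A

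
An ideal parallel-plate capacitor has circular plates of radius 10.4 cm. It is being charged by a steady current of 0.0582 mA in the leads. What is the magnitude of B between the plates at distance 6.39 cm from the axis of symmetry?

6.88×10^-11 T

Between the plates the displacement current equals the wire current: I_d = 0.0582 mA = 5.82×10^-5 A.
∮B·dl = μ₀ I_d,enc with I_d,enc = I_d r²/R² = 2.197×10^-5 A; so B = μ₀ I_d,enc/(2πr) = 6.88×10^-11 T.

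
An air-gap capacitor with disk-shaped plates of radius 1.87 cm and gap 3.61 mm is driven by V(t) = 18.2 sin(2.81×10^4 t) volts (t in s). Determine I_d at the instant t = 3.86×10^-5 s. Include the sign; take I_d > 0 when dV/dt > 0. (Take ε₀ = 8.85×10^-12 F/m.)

dE/dt = (V₀ω/d)·cos(ωt) with ωt = 1.08466 rad: (18.2)(2.81×10^4)(0.4672)/(3.61×10^-3) = 6.619×10^7 V/(m·s).
I_d = ε₀ A dE/dt = (8.85×10^-12)(1.099×10^-3)(6.619×10^7) = 6.44×10^-7 A.

6.44×10^-7 A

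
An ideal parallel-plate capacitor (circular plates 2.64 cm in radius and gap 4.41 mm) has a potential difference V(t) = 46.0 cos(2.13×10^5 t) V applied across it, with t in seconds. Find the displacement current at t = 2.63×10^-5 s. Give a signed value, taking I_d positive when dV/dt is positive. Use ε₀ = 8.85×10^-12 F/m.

2.71×10^-5 A

dE/dt = (V₀ω/d)·−sin(ωt) with ωt = 5.6019 rad: (46.0)(2.13×10^5)(0.6298)/(4.41×10^-3) = 1.399×10^9 V/(m·s).
I_d = ε₀ A dE/dt = (8.85×10^-12)(2.190×10^-3)(1.399×10^9) = 2.71×10^-5 A.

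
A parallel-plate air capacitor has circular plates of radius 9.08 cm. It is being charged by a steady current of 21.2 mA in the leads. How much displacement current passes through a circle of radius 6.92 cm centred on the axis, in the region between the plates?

Between the plates the displacement current equals the wire current: I_d = 21.2 mA = 0.0212 A.
Since J_d is uniform, the enclosed fraction is (r/R)² = 0.5808, giving I_d,enc = 0.0123 A.

0.0123 A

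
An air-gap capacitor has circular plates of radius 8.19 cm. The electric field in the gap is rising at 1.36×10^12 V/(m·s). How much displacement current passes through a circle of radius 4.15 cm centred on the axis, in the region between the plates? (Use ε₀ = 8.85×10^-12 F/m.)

I_d = ε₀ dΦ_E/dt = ε₀ πR² (dE/dt) = (8.85×10^-12)(0.02107)(1.36×10^12) = 0.2536 A through the full plate area.
Since J_d is uniform, the enclosed fraction is (r/R)² = 0.2568, giving I_d,enc = 0.0651 A.

0.0651 A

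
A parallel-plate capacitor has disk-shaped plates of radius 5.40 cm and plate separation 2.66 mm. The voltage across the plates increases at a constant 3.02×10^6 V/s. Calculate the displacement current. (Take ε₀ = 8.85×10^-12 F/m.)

E = V/d so dE/dt = (dV/dt)/d = 1.135×10^9 V/(m·s), and I_d = ε₀ A dE/dt = (8.85×10^-12)(9.161×10^-3)(1.135×10^9) = 9.20×10^-5 A.

9.20×10^-5 A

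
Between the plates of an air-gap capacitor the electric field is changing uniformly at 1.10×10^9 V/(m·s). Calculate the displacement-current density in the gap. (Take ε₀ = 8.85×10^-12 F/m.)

9.74×10^-3 A/m²

J_d = ε₀ ∂E/∂t, so J_d = 9.74×10^-3 A/m².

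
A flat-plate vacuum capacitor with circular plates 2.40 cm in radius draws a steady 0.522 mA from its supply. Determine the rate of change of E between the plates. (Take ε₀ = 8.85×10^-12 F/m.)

By continuity, I_d in the gap equals the 0.522 mA flowing in the wire.
Inverting I_d = ε₀ A dE/dt gives dE/dt = 5.22×10^-4 / (8.85×10^-12 · 1.810×10^-3) = 3.26×10^10 V/(m·s).

3.26×10^10 V/(m·s)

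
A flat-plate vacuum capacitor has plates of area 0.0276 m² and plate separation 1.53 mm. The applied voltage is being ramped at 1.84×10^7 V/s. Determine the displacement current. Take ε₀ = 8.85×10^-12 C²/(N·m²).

The field between the plates is E = V/d, so dE/dt = (1.84×10^7)/(1.53×10^-3 m) = 1.203×10^10 V/(m·s).
I_d = ε₀ A (dE/dt) = (8.85×10^-12)(0.0276)(1.203×10^10) = 2.94×10^-3 A.

2.94×10^-3 A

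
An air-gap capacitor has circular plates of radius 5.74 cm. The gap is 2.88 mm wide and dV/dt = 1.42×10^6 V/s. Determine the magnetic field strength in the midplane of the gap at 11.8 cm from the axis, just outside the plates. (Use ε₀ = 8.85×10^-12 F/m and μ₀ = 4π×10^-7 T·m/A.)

With E = V/d, dE/dt = 4.931×10^8 V/(m·s) and πR² = 0.01035 m², giving I_d = ε₀ πR² dE/dt = 4.517×10^-5 A.
Outside the plates the loop encloses all of I_d, so B·2πr = μ₀ I_d and B = 7.66×10^-11 T.

7.66×10^-11 T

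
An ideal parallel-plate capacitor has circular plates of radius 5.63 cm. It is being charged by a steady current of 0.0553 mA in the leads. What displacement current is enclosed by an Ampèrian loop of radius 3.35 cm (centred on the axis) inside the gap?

1.96×10^-5 A

By continuity the displacement current in the gap matches the conduction current: I_d = 5.53×10^-5 A.
The field is uniform, so I_d,enc = I_d (r/R)² = (5.53×10^-5)(3.35/5.63)² = 1.96×10^-5 A.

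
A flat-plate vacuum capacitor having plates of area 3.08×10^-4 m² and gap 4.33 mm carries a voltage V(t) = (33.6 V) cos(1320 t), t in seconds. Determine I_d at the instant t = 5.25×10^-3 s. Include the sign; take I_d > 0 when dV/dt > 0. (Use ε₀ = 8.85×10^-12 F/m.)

dE/dt = (V₀ω/d)·−sin(ωt) with ωt = 6.93 rad: (33.6)(1320)(-0.6026)/(4.33×10^-3) = -6.172×10^6 V/(m·s).
I_d = ε₀ A dE/dt = (8.85×10^-12)(3.08×10^-4)(-6.172×10^6) = -1.68×10^-8 A.

-1.68×10^-8 A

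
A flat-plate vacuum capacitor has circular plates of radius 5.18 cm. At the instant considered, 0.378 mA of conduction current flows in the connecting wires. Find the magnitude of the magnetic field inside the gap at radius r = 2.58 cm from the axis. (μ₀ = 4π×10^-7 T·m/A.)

7.27×10^-10 T

By continuity the displacement current in the gap matches the conduction current: I_d = 3.78×10^-4 A.
An Ampèrian loop of radius r encloses a fraction (r/R)² of I_d. Then B·2πr = μ₀ I_d (r/R)², giving B = μ₀ I_d r/(2πR²) = 7.27×10^-10 T.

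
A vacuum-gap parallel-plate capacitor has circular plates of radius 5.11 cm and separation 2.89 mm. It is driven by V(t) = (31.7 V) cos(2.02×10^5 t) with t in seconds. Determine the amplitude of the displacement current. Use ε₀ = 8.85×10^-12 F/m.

1.61×10^-4 A

C = ε₀A/d = (8.85×10^-12)(8.203×10^-3)/(2.89×10^-3) = 2.512×10^-11 F; ω = 2.02×10^5 rad/s.
I_d = C dV/dt, so |I_d|_max = C V₀ ω = (2.512×10^-11)(31.7)(2.02×10^5) = 1.61×10^-4 A.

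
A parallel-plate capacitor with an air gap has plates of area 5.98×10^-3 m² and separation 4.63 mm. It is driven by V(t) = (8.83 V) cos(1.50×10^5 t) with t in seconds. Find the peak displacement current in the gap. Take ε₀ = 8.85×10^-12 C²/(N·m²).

1.51×10^-5 A

C = ε₀A/d = (8.85×10^-12)(5.98×10^-3)/(4.63×10^-3) = 1.143×10^-11 F; ω = 1.50×10^5 rad/s.
I_d = C dV/dt, so |I_d|_max = C V₀ ω = (1.143×10^-11)(8.83)(1.50×10^5) = 1.51×10^-5 A.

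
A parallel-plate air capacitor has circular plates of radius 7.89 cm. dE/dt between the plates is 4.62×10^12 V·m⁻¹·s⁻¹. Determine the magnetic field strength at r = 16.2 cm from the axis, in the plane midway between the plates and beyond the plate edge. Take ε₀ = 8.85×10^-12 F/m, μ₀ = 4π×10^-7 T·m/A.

9.87×10^-7 T

Total displacement current: I_d = ε₀(πR²)(dE/dt) = (8.85×10^-12)(0.01956)(4.62×10^12) = 0.7997 A.
With r > R the enclosed displacement current is the full I_d; B = μ₀ I_d / (2πr) = 9.87×10^-7 T.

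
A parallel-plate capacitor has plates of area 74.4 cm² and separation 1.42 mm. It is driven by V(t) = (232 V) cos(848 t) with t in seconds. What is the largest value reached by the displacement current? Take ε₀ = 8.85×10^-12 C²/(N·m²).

9.12×10^-6 A

C = ε₀A/d = (8.85×10^-12)(7.44×10^-3)/(1.42×10^-3) = 4.637×10^-11 F; ω = 848 rad/s.
I_d = C dV/dt, so |I_d|_max = C V₀ ω = (4.637×10^-11)(232)(848) = 9.12×10^-6 A.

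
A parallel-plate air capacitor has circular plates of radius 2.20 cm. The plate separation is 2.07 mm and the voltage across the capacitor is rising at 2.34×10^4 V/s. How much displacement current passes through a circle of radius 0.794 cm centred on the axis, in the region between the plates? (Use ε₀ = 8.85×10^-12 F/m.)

1.98×10^-8 A

With E = V/d, dE/dt = 1.130×10^7 V/(m·s) and πR² = 1.521×10^-3 m², giving I_d = ε₀ πR² dE/dt = 1.521×10^-7 A.
The field is uniform, so I_d,enc = I_d (r/R)² = (1.521×10^-7)(0.794/2.20)² = 1.98×10^-8 A.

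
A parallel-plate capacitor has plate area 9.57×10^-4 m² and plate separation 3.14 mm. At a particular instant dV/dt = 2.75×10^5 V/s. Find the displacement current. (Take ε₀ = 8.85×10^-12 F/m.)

7.42×10^-7 A

The field between the plates is E = V/d, so dE/dt = (2.75×10^5)/(3.14×10^-3 m) = 8.758×10^7 V/(m·s).
I_d = ε₀ A (dE/dt) = (8.85×10^-12)(9.57×10^-4)(8.758×10^7) = 7.42×10^-7 A.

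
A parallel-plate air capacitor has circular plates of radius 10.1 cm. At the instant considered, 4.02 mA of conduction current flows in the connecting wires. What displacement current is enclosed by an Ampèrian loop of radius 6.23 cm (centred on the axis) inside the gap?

Between the plates the displacement current equals the wire current: I_d = 4.02 mA = 4.02×10^-3 A.
Through an area πr² the displacement current is I_d·(πr²/πR²) = I_d (r/R)² = 1.53×10^-3 A.

1.53×10^-3 A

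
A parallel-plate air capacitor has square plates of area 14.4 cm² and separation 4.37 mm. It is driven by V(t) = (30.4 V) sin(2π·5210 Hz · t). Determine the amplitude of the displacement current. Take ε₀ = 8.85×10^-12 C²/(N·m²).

2.90×10^-6 A

(dE/dt)_max = V₀ω/d = 2.278×10^8 V/(m·s); ω = 2πf = 3.274×10^4 rad/s.
I_d,max = ε₀ A (dE/dt)_max = (8.85×10^-12)(1.44×10^-3)(2.278×10^8) = 2.90×10^-6 A.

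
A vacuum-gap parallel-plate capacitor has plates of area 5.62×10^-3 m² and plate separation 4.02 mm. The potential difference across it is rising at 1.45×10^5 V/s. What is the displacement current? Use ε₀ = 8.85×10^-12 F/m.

1.79×10^-6 A

C = ε₀A/d = (8.85×10^-12)(5.62×10^-3)/(4.02×10^-3) = 1.237×10^-11 F.
I_d = C dV/dt = (1.237×10^-11)(1.45×10^5) = 1.79×10^-6 A.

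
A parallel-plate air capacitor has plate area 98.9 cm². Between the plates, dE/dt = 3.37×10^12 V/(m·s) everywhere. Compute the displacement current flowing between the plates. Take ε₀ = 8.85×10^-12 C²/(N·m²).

0.295 A

With a uniform field, Φ_E = EA, so I_d = ε₀ A dE/dt = 0.295 A.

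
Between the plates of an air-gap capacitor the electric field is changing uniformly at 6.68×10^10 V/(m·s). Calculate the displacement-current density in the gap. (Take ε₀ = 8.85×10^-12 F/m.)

0.591 A/m²

J_d = ε₀ ∂E/∂t, so J_d = 0.591 A/m².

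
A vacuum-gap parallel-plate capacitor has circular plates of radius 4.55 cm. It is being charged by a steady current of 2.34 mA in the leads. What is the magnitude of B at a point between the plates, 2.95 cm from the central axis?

By continuity the displacement current in the gap matches the conduction current: I_d = 2.34×10^-3 A.
For r < R the Ampère–Maxwell law gives B(2πr) = μ₀ I_d (r²/R²), so B = μ₀ I_d r/(2πR²) = (4π×10^-7)(2.34×10^-3)(0.0295)/(2π·0.0455²) = 6.67×10^-9 T.

6.67×10^-9 T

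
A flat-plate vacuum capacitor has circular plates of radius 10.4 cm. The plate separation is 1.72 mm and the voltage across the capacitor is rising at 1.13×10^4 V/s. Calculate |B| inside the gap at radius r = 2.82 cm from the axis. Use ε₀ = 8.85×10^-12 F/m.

1.03×10^-12 T

I_d = C dV/dt with C = ε₀πR²/d = 1.748×10^-10 F, so I_d = (1.748×10^-10)(1.13×10^4) = 1.975×10^-6 A.
An Ampèrian loop of radius r encloses a fraction (r/R)² of I_d. Then B·2πr = μ₀ I_d (r/R)², giving B = μ₀ I_d r/(2πR²) = 1.03×10^-12 T.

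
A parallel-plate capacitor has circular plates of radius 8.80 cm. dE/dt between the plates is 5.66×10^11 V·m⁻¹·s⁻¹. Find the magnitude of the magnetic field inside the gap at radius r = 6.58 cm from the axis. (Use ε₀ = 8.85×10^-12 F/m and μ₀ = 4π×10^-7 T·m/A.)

I_d = ε₀ dΦ_E/dt = ε₀ πR² (dE/dt) = (8.85×10^-12)(0.02433)(5.66×10^11) = 0.1219 A through the full plate area.
For r < R the Ampère–Maxwell law gives B(2πr) = μ₀ I_d (r²/R²), so B = μ₀ I_d r/(2πR²) = (4π×10^-7)(0.1219)(0.0658)/(2π·0.0880²) = 2.07×10^-7 T.

2.07×10^-7 T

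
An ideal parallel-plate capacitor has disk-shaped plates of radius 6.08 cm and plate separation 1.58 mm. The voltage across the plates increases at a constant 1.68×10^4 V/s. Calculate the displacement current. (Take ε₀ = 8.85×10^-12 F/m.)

The field between the plates is E = V/d, so dE/dt = (1.68×10^4)/(1.58×10^-3 m) = 1.063×10^7 V/(m·s).
I_d = ε₀ A (dE/dt) = (8.85×10^-12)(0.01161)(1.063×10^7) = 1.09×10^-6 A.

1.09×10^-6 A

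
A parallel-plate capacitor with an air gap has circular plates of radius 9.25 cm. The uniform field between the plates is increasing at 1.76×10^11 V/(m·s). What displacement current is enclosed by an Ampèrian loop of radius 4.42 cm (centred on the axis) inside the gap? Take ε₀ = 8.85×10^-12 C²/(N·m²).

Through the whole plate area (πR² = 0.02688 m²), I_d = ε₀ πR² dE/dt = 0.04187 A.
Through an area πr² the displacement current is I_d·(πr²/πR²) = I_d (r/R)² = 9.56×10^-3 A.

9.56×10^-3 A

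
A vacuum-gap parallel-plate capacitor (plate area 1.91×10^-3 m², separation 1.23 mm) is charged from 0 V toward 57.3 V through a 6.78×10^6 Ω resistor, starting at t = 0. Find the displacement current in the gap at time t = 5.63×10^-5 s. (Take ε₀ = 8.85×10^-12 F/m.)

4.62×10^-6 A

C = ε₀A/d = (8.85×10^-12)(1.91×10^-3)/(1.23×10^-3) = 1.374×10^-11 F, so τ = RC = 9.316×10^-5 s.
The conduction current is I(t) = (V₀/R) e^(−t/τ), and the displacement current between the plates equals it.
t/τ = 0.6043; I_d = (57.3/6.78×10^6) · e^(−0.6043) = (8.451×10^-6)(0.5465) = 4.62×10^-6 A.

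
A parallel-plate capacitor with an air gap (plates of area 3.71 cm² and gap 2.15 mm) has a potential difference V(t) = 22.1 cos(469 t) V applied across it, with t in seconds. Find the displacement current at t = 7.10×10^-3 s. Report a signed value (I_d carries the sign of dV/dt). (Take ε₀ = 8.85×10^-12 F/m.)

dV/dt = (22.1)(469)·−sin(3.3299) = 1940 V/s.
I_d = C dV/dt with C = ε₀A/d = (8.85×10^-12)(3.71×10^-4)/(2.15×10^-3) = 1.527×10^-12 F, so I_d = (1.527×10^-12)(1940) = 2.96×10^-9 A.

2.96×10^-9 A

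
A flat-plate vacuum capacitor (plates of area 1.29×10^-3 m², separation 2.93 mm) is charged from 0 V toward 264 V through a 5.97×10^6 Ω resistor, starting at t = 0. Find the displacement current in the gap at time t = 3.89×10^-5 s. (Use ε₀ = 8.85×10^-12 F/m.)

8.31×10^-6 A

C = ε₀A/d = (8.85×10^-12)(1.29×10^-3)/(2.93×10^-3) = 3.896×10^-12 F, so τ = RC = 2.326×10^-5 s.
The conduction current is I(t) = (V₀/R) e^(−t/τ), and the displacement current between the plates equals it.
t/τ = 1.672; I_d = (264/5.97×10^6) · e^(−1.672) = (4.422×10^-5)(0.1879) = 8.31×10^-6 A.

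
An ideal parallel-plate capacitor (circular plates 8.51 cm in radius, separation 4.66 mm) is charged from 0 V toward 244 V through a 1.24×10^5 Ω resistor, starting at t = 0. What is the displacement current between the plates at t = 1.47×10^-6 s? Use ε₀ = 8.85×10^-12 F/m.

1.50×10^-3 A

With C = ε₀A/d = (8.85×10^-12)(0.02275)/(4.66×10^-3) = 4.321×10^-11 F, the time constant is τ = RC = 5.358×10^-6 s, so t/τ = 0.2744 and e^(−t/τ) = 0.7600.
I_d = I_cond = (V₀/R) e^(−t/τ) = (1.968×10^-3)(0.7600) = 1.50×10^-3 A.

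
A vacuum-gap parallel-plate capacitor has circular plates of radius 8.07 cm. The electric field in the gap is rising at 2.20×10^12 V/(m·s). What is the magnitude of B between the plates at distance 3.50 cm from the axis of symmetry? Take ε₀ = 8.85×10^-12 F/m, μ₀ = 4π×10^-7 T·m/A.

Through the whole plate area (πR² = 0.02046 m²), I_d = ε₀ πR² dE/dt = 0.3984 A.
For r < R the Ampère–Maxwell law gives B(2πr) = μ₀ I_d (r²/R²), so B = μ₀ I_d r/(2πR²) = (4π×10^-7)(0.3984)(0.0350)/(2π·0.0807²) = 4.28×10^-7 T.

4.28×10^-7 T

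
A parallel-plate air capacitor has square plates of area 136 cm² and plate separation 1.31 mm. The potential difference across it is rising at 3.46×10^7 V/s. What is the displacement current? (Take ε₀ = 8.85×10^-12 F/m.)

E = V/d so dE/dt = (dV/dt)/d = 2.641×10^10 V/(m·s), and I_d = ε₀ A dE/dt = (8.85×10^-12)(0.0136)(2.641×10^10) = 3.18×10^-3 A.

3.18×10^-3 A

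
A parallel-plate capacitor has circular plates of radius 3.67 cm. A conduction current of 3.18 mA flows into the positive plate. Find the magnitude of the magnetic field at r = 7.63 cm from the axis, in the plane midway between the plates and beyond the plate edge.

Between the plates the displacement current equals the wire current: I_d = 3.18 mA = 3.18×10^-3 A.
With r > R the enclosed displacement current is the full I_d; B = μ₀ I_d / (2πr) = 8.34×10^-9 T.

8.34×10^-9 T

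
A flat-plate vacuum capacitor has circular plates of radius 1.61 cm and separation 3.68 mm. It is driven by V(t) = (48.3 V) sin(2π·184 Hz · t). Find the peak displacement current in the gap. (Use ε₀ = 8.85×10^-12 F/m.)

(dE/dt)_max = V₀ω/d = 1.517×10^7 V/(m·s); ω = 2πf = 1156 rad/s.
I_d,max = ε₀ A (dE/dt)_max = (8.85×10^-12)(8.143×10^-4)(1.517×10^7) = 1.09×10^-7 A.

1.09×10^-7 A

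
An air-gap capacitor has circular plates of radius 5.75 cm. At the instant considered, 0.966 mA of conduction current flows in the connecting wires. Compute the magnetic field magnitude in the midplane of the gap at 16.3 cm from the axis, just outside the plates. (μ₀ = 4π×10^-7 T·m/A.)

1.19×10^-9 T

Between the plates the displacement current equals the wire current: I_d = 0.966 mA = 9.66×10^-4 A.
With r > R the enclosed displacement current is the full I_d; B = μ₀ I_d / (2πr) = 1.19×10^-9 T.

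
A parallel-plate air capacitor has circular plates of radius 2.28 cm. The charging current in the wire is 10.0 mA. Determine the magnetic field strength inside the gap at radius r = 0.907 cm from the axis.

By continuity the displacement current in the gap matches the conduction current: I_d = 0.0100 A.
An Ampèrian loop of radius r encloses a fraction (r/R)² of I_d. Then B·2πr = μ₀ I_d (r/R)², giving B = μ₀ I_d r/(2πR²) = 3.49×10^-8 T.

3.49×10^-8 T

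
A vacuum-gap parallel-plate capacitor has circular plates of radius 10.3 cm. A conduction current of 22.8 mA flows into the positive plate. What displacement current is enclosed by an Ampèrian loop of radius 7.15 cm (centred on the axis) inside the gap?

Between the plates the displacement current equals the wire current: I_d = 22.8 mA = 0.0228 A.
Through an area πr² the displacement current is I_d·(πr²/πR²) = I_d (r/R)² = 0.0110 A.

0.0110 A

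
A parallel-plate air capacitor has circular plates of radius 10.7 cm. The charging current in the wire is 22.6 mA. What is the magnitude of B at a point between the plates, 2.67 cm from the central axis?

1.05×10^-8 T

No conduction current crosses the gap, so I_d there equals the 0.0226 A in the leads.
∮B·dl = μ₀ I_d,enc with I_d,enc = I_d r²/R² = 1.407×10^-3 A; so B = μ₀ I_d,enc/(2πr) = 1.05×10^-8 T.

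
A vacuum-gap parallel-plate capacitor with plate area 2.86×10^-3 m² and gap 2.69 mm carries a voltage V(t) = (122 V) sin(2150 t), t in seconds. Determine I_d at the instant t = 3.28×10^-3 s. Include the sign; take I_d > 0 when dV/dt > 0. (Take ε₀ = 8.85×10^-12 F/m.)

C = ε₀A/d = (8.85×10^-12)(2.86×10^-3)/(2.69×10^-3) = 9.409×10^-12 F. dV/dt = V₀ω·cos(ωt); at ωt = 7.052 rad this factor is 0.7187.
I_d = C dV/dt = (9.409×10^-12)(122)(2150)(0.7187) = 1.77×10^-6 A.

1.77×10^-6 A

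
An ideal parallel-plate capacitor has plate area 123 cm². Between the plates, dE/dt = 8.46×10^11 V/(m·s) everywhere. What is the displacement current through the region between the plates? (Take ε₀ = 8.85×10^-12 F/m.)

0.0921 A

With a uniform field, Φ_E = EA, so I_d = ε₀ A dE/dt = 0.0921 A.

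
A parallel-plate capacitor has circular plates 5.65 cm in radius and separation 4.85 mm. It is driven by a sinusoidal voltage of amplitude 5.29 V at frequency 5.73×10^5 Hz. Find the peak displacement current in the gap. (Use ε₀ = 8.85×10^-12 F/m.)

3.49×10^-4 A

The displacement current equals the conduction current C dV/dt, which peaks at C V₀ ω.
With C = ε₀A/d = (8.85×10^-12)(0.01003)/(4.85×10^-3) = 1.830×10^-11 F and ω = 2πf = 3.600×10^6 rad/s, I_d,max = (1.830×10^-11)(5.29)(3.600×10^6) = 3.49×10^-4 A.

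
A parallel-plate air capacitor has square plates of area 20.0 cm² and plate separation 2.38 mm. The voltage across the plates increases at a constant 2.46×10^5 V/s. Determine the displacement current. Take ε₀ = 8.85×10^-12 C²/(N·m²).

1.83×10^-6 A

The displacement current equals the charging current C dV/dt. With C = ε₀A/d = (8.85×10^-12)(2.00×10^-3)/(2.38×10^-3) = 7.437×10^-12 F, I_d = (7.437×10^-12)(2.46×10^5) = 1.83×10^-6 A.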